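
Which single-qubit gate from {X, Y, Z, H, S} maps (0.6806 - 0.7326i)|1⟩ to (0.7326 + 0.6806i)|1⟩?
S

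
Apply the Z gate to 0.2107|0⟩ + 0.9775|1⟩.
0.2107|0⟩ - 0.9775|1⟩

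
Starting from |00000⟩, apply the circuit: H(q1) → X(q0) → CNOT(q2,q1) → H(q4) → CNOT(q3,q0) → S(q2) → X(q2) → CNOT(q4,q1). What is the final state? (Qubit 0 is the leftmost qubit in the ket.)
1/2|10100⟩ + 1/2|10101⟩ + 1/2|11100⟩ + 1/2|11101⟩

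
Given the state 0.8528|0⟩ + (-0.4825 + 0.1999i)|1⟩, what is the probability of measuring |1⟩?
0.2728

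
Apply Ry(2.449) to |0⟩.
0.3394|0⟩ + 0.9406|1⟩

Ry(2.449) = [[cos(θ/2), −sin(θ/2)], [sin(θ/2), cos(θ/2)]]; θ = 2.449, cos(θ/2) ≈ 0.339416, sin(θ/2) ≈ 0.940636.
With a = amp(|0⟩) = 1 and b = amp(|1⟩) = 0:
new amp(|0⟩) = (0.339416)·a + (-0.940636)·b = 0.3394
new amp(|1⟩) = (0.940636)·a + (0.339416)·b = 0.9406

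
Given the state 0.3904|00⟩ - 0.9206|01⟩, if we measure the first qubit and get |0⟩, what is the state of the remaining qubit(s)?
0.3904|0⟩ - 0.9206|1⟩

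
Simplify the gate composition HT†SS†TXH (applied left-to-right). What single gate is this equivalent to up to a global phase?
Z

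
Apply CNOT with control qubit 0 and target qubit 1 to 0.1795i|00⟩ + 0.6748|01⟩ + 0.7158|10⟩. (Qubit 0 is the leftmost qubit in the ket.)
0.1795i|00⟩ + 0.6748|01⟩ + 0.7158|11⟩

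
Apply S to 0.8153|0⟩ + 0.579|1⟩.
0.8153|0⟩ + 0.579i|1⟩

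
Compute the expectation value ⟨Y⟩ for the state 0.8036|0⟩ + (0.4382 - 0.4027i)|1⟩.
-0.6472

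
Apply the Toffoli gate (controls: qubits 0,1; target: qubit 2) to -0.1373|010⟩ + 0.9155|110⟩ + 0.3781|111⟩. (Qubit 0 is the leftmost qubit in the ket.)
-0.1373|010⟩ + 0.3781|110⟩ + 0.9155|111⟩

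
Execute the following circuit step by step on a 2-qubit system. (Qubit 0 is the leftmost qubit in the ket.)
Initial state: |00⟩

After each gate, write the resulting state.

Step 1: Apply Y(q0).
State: i|10⟩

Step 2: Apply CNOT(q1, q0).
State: i|10⟩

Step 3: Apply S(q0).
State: -|10⟩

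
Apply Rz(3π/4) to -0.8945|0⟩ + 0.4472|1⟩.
(-0.3423 + 0.8264i)|0⟩ + (0.1711 + 0.4132i)|1⟩

Rz(3π/4) = [[e^(−iθ/2), 0], [0, e^(iθ/2)]] with e^(±iθ/2) = cos(θ/2) ± i·sin(θ/2); θ = 3π/4, cos(θ/2) ≈ 0.382683, sin(θ/2) ≈ 0.92388.
With a = amp(|0⟩) = -0.8945 and b = amp(|1⟩) = 0.4472:
new amp(|0⟩) = (0.382683 - 0.92388i)·a = (-0.3423 + 0.8264i)
new amp(|1⟩) = (0.382683 + 0.92388i)·b = (0.1711 + 0.4132i)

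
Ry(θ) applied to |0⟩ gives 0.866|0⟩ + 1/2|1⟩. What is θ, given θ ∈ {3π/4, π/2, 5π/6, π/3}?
π/3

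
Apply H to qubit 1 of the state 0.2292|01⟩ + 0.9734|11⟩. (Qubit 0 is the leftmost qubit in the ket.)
0.1621|00⟩ - 0.1621|01⟩ + 0.6883|10⟩ - 0.6883|11⟩

H on qubit 1 mixes each pair of kets that differ only in qubit 1: amplitudes (a, b) of (|…0…⟩, |…1…⟩) become ((a + b)/√2, (a − b)/√2). Kets absent from the input have amplitude 0.
(|00⟩, |01⟩): (a, b) = (0, 0.2292) → (0.1621, -0.1621)
(|10⟩, |11⟩): (a, b) = (0, 0.9734) → (0.6883, -0.6883)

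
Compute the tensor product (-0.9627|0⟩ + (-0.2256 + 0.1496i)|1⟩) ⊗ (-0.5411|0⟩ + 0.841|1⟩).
0.5209|00⟩ - 0.8096|01⟩ + (0.1221 - 0.08095i)|10⟩ + (-0.1897 + 0.1258i)|11⟩

amp(|b₁b₂…⟩) = product of the factor amplitudes for bits b₁, b₂, …; only kets whose every factor amplitude is nonzero survive.
|00⟩: (-0.9627)(-0.5411) = 0.5209
|01⟩: (-0.9627)(0.841) = -0.8096
|10⟩: (-0.2256 + 0.1496i)(-0.5411) = (0.1221 - 0.08095i)
|11⟩: (-0.2256 + 0.1496i)(0.841) = (-0.1897 + 0.1258i)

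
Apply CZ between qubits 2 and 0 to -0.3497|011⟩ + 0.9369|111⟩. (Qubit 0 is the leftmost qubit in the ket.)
-0.3497|011⟩ - 0.9369|111⟩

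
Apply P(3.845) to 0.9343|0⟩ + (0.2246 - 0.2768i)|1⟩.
0.9343|0⟩ + (-0.3503 + 0.06582i)|1⟩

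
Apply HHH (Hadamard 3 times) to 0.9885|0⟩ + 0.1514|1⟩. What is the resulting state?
0.806|0⟩ + 0.5919|1⟩

H² = I, so H^3 = H: a single Hadamard. With (a, b) = (0.9885, 0.1514), H gives ((a + b)/√2, (a − b)/√2) = (0.806, 0.5919).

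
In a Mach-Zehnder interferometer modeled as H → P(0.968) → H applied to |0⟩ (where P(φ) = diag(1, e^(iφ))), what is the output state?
(0.7835 + 0.4119i)|0⟩ + (0.2165 - 0.4119i)|1⟩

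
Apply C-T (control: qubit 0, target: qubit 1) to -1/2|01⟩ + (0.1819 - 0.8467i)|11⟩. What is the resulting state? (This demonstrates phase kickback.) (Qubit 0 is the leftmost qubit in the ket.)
-1/2|01⟩ + (0.7273 - 0.4701i)|11⟩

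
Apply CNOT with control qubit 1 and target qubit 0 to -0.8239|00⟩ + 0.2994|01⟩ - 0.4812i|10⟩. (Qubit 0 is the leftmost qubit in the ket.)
-0.8239|00⟩ - 0.4812i|10⟩ + 0.2994|11⟩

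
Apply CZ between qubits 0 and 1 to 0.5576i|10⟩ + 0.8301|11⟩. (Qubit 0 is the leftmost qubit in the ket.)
0.5576i|10⟩ - 0.8301|11⟩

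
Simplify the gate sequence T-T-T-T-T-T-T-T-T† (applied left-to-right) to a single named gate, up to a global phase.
T†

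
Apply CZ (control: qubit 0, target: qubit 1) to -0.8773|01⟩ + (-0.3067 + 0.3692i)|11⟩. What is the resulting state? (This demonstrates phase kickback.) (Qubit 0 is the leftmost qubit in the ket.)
-0.8773|01⟩ + (0.3067 - 0.3692i)|11⟩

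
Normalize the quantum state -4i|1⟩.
-i|1⟩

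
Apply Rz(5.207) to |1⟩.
(-0.8587 + 0.5125i)|1⟩

Rz(5.207) = [[e^(−iθ/2), 0], [0, e^(iθ/2)]] with e^(±iθ/2) = cos(θ/2) ± i·sin(θ/2); θ = 5.207, cos(θ/2) ≈ -0.858688, sin(θ/2) ≈ 0.512499.
With a = amp(|0⟩) = 0 and b = amp(|1⟩) = 1:
new amp(|0⟩) = (-0.858688 - 0.512499i)·a = 0
new amp(|1⟩) = (-0.858688 + 0.512499i)·b = (-0.8587 + 0.5125i)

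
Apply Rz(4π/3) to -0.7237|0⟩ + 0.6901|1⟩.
(0.3619 + 0.6267i)|0⟩ + (-0.3451 + 0.5976i)|1⟩

Rz(4π/3) = [[e^(−iθ/2), 0], [0, e^(iθ/2)]] with e^(±iθ/2) = cos(θ/2) ± i·sin(θ/2); θ = 4π/3, cos(θ/2) ≈ -0.5, sin(θ/2) ≈ 0.866025.
With a = amp(|0⟩) = -0.7237 and b = amp(|1⟩) = 0.6901:
new amp(|0⟩) = (-0.5 - 0.866025i)·a = (0.3619 + 0.6267i)
new amp(|1⟩) = (-0.5 + 0.866025i)·b = (-0.3451 + 0.5976i)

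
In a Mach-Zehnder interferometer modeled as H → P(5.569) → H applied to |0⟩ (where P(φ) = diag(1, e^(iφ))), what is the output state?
(0.8778 - 0.3275i)|0⟩ + (0.1222 + 0.3275i)|1⟩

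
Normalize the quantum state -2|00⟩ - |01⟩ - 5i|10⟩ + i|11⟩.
-0.3592|00⟩ - 0.1796|01⟩ - 0.898i|10⟩ + 0.1796i|11⟩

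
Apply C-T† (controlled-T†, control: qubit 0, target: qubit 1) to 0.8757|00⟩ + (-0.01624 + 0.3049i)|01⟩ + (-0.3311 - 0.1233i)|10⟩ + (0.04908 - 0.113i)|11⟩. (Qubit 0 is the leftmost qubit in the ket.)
0.8757|00⟩ + (-0.01624 + 0.3049i)|01⟩ + (-0.3311 - 0.1233i)|10⟩ + (-0.0452 - 0.1146i)|11⟩

C-T† leaves the control-|0⟩ kets |00⟩, |01⟩ unchanged and applies T† to qubit 1 on the control-|1⟩ pair (|10⟩, |11⟩).
T† = [[1, 0], [0, (1/√2 - (1/√2)i)]].
With a = amp(|10⟩) = (-0.3311 - 0.1233i) and b = amp(|11⟩) = (0.04908 - 0.113i):
new amp(|10⟩) = (1)·a = (-0.3311 - 0.1233i)
new amp(|11⟩) = (1/√2 - (1/√2)i)·b = (-0.0452 - 0.1146i)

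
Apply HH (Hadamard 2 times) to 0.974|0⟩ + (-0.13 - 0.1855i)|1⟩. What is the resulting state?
0.974|0⟩ + (-0.13 - 0.1855i)|1⟩

H² = I, so an even number of Hadamards cancels: H^2 = I and the state is unchanged.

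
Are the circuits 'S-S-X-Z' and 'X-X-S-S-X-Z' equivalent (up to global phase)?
Yes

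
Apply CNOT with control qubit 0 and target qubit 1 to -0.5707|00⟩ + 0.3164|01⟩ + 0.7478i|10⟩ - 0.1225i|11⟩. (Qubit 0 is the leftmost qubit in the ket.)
-0.5707|00⟩ + 0.3164|01⟩ - 0.1225i|10⟩ + 0.7478i|11⟩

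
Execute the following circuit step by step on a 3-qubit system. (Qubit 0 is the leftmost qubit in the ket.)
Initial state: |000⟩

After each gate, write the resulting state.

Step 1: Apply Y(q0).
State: i|100⟩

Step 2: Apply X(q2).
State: i|101⟩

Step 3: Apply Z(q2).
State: -i|101⟩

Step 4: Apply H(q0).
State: -(1/√2)i|001⟩ + (1/√2)i|101⟩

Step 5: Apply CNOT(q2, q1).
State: -(1/√2)i|011⟩ + (1/√2)i|111⟩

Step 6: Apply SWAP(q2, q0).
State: -(1/√2)i|110⟩ + (1/√2)i|111⟩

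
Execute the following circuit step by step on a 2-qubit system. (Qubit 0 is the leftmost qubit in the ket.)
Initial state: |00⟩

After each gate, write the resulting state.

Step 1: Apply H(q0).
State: 1/√2|00⟩ + 1/√2|10⟩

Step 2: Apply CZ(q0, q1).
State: 1/√2|00⟩ + 1/√2|10⟩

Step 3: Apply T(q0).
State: 1/√2|00⟩ + (1/2 + (1/2)i)|10⟩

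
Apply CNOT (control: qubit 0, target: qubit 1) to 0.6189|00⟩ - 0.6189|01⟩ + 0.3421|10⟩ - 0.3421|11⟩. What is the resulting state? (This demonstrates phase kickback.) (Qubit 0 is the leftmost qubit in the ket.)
0.6189|00⟩ - 0.6189|01⟩ - 0.3421|10⟩ + 0.3421|11⟩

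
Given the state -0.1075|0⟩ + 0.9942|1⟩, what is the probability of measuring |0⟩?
0.01156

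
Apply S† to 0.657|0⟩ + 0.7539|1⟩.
0.657|0⟩ - 0.7539i|1⟩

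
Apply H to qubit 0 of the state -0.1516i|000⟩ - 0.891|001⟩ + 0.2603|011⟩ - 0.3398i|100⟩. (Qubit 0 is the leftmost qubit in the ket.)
-0.3475i|000⟩ - 0.63|001⟩ + 0.1841|011⟩ + 0.1331i|100⟩ - 0.63|101⟩ + 0.1841|111⟩

H on qubit 0 mixes each pair of kets that differ only in qubit 0: amplitudes (a, b) of (|…0…⟩, |…1…⟩) become ((a + b)/√2, (a − b)/√2). Kets absent from the input have amplitude 0.
(|000⟩, |100⟩): (a, b) = (-0.1516i, -0.3398i) → (-0.3475i, 0.1331i)
(|001⟩, |101⟩): (a, b) = (-0.891, 0) → (-0.63, -0.63)
(|011⟩, |111⟩): (a, b) = (0.2603, 0) → (0.1841, 0.1841)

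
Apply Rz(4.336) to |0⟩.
(-0.5623 - 0.8269i)|0⟩

Rz(4.336) = [[e^(−iθ/2), 0], [0, e^(iθ/2)]] with e^(±iθ/2) = cos(θ/2) ± i·sin(θ/2); θ = 4.336, cos(θ/2) ≈ -0.562332, sin(θ/2) ≈ 0.826911.
With a = amp(|0⟩) = 1 and b = amp(|1⟩) = 0:
new amp(|0⟩) = (-0.562332 - 0.826911i)·a = (-0.5623 - 0.8269i)
new amp(|1⟩) = (-0.562332 + 0.826911i)·b = 0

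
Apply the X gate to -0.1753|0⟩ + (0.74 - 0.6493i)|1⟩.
(0.74 - 0.6493i)|0⟩ - 0.1753|1⟩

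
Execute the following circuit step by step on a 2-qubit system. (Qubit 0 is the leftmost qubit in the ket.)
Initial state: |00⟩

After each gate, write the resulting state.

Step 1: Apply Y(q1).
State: i|01⟩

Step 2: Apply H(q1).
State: (1/√2)i|00⟩ - (1/√2)i|01⟩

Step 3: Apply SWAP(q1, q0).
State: (1/√2)i|00⟩ - (1/√2)i|10⟩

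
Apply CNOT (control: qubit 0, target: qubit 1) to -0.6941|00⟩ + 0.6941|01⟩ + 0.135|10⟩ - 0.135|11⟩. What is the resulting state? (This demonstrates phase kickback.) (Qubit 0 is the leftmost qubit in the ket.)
-0.6941|00⟩ + 0.6941|01⟩ - 0.135|10⟩ + 0.135|11⟩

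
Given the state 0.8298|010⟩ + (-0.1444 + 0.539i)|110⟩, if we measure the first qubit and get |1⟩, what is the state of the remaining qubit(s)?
(-0.2588 + 0.9659i)|10⟩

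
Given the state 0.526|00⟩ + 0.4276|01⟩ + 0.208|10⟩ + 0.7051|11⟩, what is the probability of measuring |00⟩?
0.2767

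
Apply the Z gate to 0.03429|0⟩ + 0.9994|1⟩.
0.03429|0⟩ - 0.9994|1⟩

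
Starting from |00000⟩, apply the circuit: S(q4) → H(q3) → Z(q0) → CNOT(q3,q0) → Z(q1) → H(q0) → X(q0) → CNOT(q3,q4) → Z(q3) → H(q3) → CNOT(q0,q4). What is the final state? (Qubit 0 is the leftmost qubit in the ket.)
1/√8|00000⟩ + 1/√8|00001⟩ + 1/√8|00010⟩ - 1/√8|00011⟩ - 1/√8|10000⟩ + 1/√8|10001⟩ + 1/√8|10010⟩ + 1/√8|10011⟩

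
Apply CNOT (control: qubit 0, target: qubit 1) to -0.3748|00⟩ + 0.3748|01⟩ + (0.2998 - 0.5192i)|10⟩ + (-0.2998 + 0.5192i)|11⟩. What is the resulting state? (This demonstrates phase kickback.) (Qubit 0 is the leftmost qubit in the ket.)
-0.3748|00⟩ + 0.3748|01⟩ + (-0.2998 + 0.5192i)|10⟩ + (0.2998 - 0.5192i)|11⟩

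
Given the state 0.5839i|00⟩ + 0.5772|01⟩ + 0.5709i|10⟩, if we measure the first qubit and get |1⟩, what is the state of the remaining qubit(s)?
i|0⟩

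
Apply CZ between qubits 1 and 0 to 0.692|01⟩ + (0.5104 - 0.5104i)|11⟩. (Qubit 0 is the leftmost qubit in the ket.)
0.692|01⟩ + (-0.5104 + 0.5104i)|11⟩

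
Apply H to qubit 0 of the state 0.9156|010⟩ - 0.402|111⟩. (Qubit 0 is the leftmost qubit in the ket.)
0.6474|010⟩ - 0.2843|011⟩ + 0.6474|110⟩ + 0.2843|111⟩

H on qubit 0 mixes each pair of kets that differ only in qubit 0: amplitudes (a, b) of (|…0…⟩, |…1…⟩) become ((a + b)/√2, (a − b)/√2). Kets absent from the input have amplitude 0.
(|010⟩, |110⟩): (a, b) = (0.9156, 0) → (0.6474, 0.6474)
(|011⟩, |111⟩): (a, b) = (0, -0.402) → (-0.2843, 0.2843)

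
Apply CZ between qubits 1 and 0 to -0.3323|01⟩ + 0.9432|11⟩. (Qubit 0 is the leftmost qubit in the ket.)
-0.3323|01⟩ - 0.9432|11⟩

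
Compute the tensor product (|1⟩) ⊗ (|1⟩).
|11⟩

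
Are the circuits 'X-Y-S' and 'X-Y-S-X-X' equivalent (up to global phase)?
Yes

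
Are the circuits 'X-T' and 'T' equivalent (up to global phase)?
No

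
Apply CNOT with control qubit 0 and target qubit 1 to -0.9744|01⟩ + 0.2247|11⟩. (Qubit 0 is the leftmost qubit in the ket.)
-0.9744|01⟩ + 0.2247|10⟩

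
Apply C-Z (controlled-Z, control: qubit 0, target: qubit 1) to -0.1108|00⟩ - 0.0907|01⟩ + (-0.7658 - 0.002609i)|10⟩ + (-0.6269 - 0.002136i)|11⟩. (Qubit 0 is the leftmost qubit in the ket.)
-0.1108|00⟩ - 0.0907|01⟩ + (-0.7658 - 0.002609i)|10⟩ + (0.6269 + 0.002136i)|11⟩

C-Z leaves the control-|0⟩ kets |00⟩, |01⟩ unchanged and applies Z to qubit 1 on the control-|1⟩ pair (|10⟩, |11⟩).
Z = [[1, 0], [0, -1]].
With a = amp(|10⟩) = (-0.7658 - 0.002609i) and b = amp(|11⟩) = (-0.6269 - 0.002136i):
new amp(|10⟩) = (1)·a = (-0.7658 - 0.002609i)
new amp(|11⟩) = (-1)·b = (0.6269 + 0.002136i)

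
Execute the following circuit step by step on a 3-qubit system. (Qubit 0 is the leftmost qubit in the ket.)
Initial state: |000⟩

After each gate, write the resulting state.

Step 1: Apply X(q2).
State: |001⟩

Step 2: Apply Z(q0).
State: |001⟩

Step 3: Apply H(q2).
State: 1/√2|000⟩ - 1/√2|001⟩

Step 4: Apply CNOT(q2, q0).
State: 1/√2|000⟩ - 1/√2|101⟩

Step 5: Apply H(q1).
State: 1/2|000⟩ + 1/2|010⟩ - 1/2|101⟩ - 1/2|111⟩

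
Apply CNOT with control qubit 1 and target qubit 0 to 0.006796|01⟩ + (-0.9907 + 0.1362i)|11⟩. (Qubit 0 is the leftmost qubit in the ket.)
(-0.9907 + 0.1362i)|01⟩ + 0.006796|11⟩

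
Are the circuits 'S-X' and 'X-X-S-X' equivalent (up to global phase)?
Yes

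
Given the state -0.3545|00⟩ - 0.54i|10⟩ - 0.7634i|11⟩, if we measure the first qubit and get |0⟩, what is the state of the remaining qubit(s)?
-|0⟩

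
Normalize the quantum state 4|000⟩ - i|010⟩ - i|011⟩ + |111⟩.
0.9177|000⟩ - 0.2294i|010⟩ - 0.2294i|011⟩ + 0.2294|111⟩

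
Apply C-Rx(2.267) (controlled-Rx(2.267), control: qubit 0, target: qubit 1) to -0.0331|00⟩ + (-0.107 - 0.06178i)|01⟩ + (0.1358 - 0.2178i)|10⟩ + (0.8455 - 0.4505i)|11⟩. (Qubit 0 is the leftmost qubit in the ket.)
-0.0331|00⟩ + (-0.107 - 0.06178i)|01⟩ + (-0.3506 - 0.8582i)|10⟩ + (0.1608 - 0.3138i)|11⟩

C-Rx(2.267) leaves the control-|0⟩ kets |00⟩, |01⟩ unchanged and applies Rx(2.267) to qubit 1 on the control-|1⟩ pair (|10⟩, |11⟩).
Rx(2.267) = [[cos(θ/2), −i·sin(θ/2)], [−i·sin(θ/2), cos(θ/2)]]; θ = 2.267, cos(θ/2) ≈ 0.423492, sin(θ/2) ≈ 0.9059.
With a = amp(|10⟩) = (0.1358 - 0.2178i) and b = amp(|11⟩) = (0.8455 - 0.4505i):
new amp(|10⟩) = (0.423492)·a + (-0.9059i)·b = (-0.3506 - 0.8582i)
new amp(|11⟩) = (-0.9059i)·a + (0.423492)·b = (0.1608 - 0.3138i)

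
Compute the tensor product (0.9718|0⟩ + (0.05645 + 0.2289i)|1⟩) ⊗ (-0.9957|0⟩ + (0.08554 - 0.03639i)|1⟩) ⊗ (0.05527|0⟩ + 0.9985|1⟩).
-0.05348|000⟩ - 0.9662|001⟩ + (0.004594 - 0.001955i)|010⟩ + (0.083 - 0.03531i)|011⟩ + (-0.003107 - 0.0126i)|100⟩ + (-0.05612 - 0.2276i)|101⟩ + (0.0007273 + 0.0009687i)|110⟩ + (0.01314 + 0.0175i)|111⟩

amp(|b₁b₂…⟩) = product of the factor amplitudes for bits b₁, b₂, …; only kets whose every factor amplitude is nonzero survive.
|000⟩: (0.9718)(-0.9957)(0.05527) = -0.05348
|001⟩: (0.9718)(-0.9957)(0.9985) = -0.9662
|010⟩: (0.9718)(0.08554 - 0.03639i)(0.05527) = (0.004594 - 0.001955i)
|011⟩: (0.9718)(0.08554 - 0.03639i)(0.9985) = (0.083 - 0.03531i)
|100⟩: (0.05645 + 0.2289i)(-0.9957)(0.05527) = (-0.003107 - 0.0126i)
|101⟩: (0.05645 + 0.2289i)(-0.9957)(0.9985) = (-0.05612 - 0.2276i)
|110⟩: (0.05645 + 0.2289i)(0.08554 - 0.03639i)(0.05527) = (0.0007273 + 0.0009687i)
|111⟩: (0.05645 + 0.2289i)(0.08554 - 0.03639i)(0.9985) = (0.01314 + 0.0175i)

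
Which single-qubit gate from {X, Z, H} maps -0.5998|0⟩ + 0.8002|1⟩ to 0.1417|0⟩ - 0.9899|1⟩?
H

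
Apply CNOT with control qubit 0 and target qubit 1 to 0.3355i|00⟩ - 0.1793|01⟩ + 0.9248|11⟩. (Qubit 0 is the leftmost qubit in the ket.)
0.3355i|00⟩ - 0.1793|01⟩ + 0.9248|10⟩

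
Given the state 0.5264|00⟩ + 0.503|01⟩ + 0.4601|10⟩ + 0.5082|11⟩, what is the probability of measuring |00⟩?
0.2771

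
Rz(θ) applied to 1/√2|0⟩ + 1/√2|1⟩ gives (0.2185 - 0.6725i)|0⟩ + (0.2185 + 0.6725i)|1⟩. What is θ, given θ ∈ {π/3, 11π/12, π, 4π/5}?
4π/5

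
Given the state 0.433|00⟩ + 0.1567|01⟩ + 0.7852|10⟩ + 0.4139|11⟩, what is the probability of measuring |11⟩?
0.1713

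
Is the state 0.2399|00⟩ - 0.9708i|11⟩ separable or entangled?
Entangled

Writing the state as a|00⟩ + b|01⟩ + c|10⟩ + d|11⟩, it is a product state iff ad − bc = 0.
Here (a, b, c, d) = (0.2399, 0, 0, -0.9708i): ad − bc = (0.2399)(-0.9708i) − (0)(0) = -0.2329i ≠ 0, so the state is entangled.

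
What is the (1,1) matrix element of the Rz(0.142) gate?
(0.9975 + 0.07094i)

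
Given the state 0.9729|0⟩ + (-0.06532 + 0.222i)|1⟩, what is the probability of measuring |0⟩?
0.9465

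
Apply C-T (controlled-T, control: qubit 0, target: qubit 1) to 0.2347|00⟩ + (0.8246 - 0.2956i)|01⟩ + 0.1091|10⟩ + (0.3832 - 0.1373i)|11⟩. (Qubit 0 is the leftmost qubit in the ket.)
0.2347|00⟩ + (0.8246 - 0.2956i)|01⟩ + 0.1091|10⟩ + (0.368 + 0.1739i)|11⟩

C-T leaves the control-|0⟩ kets |00⟩, |01⟩ unchanged and applies T to qubit 1 on the control-|1⟩ pair (|10⟩, |11⟩).
T = [[1, 0], [0, (1/√2 + (1/√2)i)]].
With a = amp(|10⟩) = 0.1091 and b = amp(|11⟩) = (0.3832 - 0.1373i):
new amp(|10⟩) = (1)·a = 0.1091
new amp(|11⟩) = (1/√2 + (1/√2)i)·b = (0.368 + 0.1739i)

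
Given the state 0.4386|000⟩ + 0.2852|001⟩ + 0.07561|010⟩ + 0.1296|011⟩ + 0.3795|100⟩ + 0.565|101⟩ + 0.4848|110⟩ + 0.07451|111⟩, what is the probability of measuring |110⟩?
0.235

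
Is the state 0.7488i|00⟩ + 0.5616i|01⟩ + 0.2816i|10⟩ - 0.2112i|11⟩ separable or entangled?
Entangled

Writing the state as a|00⟩ + b|01⟩ + c|10⟩ + d|11⟩, it is a product state iff ad − bc = 0.
Here (a, b, c, d) = (0.7488i, 0.5616i, 0.2816i, -0.2112i): ad − bc = (0.7488i)(-0.2112i) − (0.5616i)(0.2816i) = 0.3163 ≠ 0, so the state is entangled.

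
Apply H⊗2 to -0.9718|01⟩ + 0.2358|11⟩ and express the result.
-0.368|00⟩ + 0.368|01⟩ - 0.6038|10⟩ + 0.6038|11⟩

H⊗2 gives amp(|y⟩) = (1/2) Σ_x (−1)^(x·y) amp(|x⟩), where x·y is the number of positions in which both x and y have a 1.
|00⟩: (-0.9718 + 0.2358)/2 = -0.368
|01⟩: (0.9718 - 0.2358)/2 = 0.368
|10⟩: (-0.9718 - 0.2358)/2 = -0.6038
|11⟩: (0.9718 + 0.2358)/2 = 0.6038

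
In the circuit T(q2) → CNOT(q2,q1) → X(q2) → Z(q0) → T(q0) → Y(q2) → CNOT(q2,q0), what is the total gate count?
7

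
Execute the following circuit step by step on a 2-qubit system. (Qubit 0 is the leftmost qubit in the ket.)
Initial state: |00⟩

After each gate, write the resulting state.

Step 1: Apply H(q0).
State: 1/√2|00⟩ + 1/√2|10⟩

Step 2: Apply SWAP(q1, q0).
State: 1/√2|00⟩ + 1/√2|01⟩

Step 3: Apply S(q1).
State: 1/√2|00⟩ + (1/√2)i|01⟩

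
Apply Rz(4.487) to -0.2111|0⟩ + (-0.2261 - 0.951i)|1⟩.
(0.1315 + 0.1651i)|0⟩ + (0.8847 + 0.4157i)|1⟩

Rz(4.487) = [[e^(−iθ/2), 0], [0, e^(iθ/2)]] with e^(±iθ/2) = cos(θ/2) ± i·sin(θ/2); θ = 4.487, cos(θ/2) ≈ -0.623103, sin(θ/2) ≈ 0.78214.
With a = amp(|0⟩) = -0.2111 and b = amp(|1⟩) = (-0.2261 - 0.951i):
new amp(|0⟩) = (-0.623103 - 0.78214i)·a = (0.1315 + 0.1651i)
new amp(|1⟩) = (-0.623103 + 0.78214i)·b = (0.8847 + 0.4157i)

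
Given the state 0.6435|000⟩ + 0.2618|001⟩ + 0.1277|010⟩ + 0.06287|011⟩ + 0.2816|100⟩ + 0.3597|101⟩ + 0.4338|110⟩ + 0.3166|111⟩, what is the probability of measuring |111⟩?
0.1002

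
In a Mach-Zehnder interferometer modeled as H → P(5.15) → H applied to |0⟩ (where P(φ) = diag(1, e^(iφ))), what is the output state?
(0.7119 - 0.4529i)|0⟩ + (0.2881 + 0.4529i)|1⟩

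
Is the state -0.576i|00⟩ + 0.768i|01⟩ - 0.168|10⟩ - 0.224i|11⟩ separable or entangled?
Entangled

Writing the state as a|00⟩ + b|01⟩ + c|10⟩ + d|11⟩, it is a product state iff ad − bc = 0.
Here (a, b, c, d) = (-0.576i, 0.768i, -0.168, -0.224i): ad − bc = (-0.576i)(-0.224i) − (0.768i)(-0.168) = (-0.129 + 0.129i) ≠ 0, so the state is entangled.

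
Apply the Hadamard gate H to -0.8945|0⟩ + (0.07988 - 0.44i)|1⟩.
(-0.576 - 0.3111i)|0⟩ + (-0.689 + 0.3111i)|1⟩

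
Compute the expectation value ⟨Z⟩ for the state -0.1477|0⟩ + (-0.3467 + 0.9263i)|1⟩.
-0.9564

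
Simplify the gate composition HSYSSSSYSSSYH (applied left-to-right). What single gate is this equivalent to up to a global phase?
Y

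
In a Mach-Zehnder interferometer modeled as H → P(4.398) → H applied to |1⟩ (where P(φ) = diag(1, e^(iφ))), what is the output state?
(0.6546 + 0.4755i)|0⟩ + (0.3454 - 0.4755i)|1⟩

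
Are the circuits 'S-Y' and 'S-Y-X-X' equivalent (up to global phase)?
Yes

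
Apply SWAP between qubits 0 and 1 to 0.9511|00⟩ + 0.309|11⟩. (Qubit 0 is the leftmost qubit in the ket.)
0.9511|00⟩ + 0.309|11⟩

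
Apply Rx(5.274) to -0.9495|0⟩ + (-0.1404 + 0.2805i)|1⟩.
(0.9668 + 0.06788i)|0⟩ + (0.1229 + 0.2135i)|1⟩

Rx(5.274) = [[cos(θ/2), −i·sin(θ/2)], [−i·sin(θ/2), cos(θ/2)]]; θ = 5.274, cos(θ/2) ≈ -0.875371, sin(θ/2) ≈ 0.483451.
With a = amp(|0⟩) = -0.9495 and b = amp(|1⟩) = (-0.1404 + 0.2805i):
new amp(|0⟩) = (-0.875371)·a + (-0.483451i)·b = (0.9668 + 0.06788i)
new amp(|1⟩) = (-0.483451i)·a + (-0.875371)·b = (0.1229 + 0.2135i)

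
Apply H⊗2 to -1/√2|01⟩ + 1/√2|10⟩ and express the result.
1/√2|01⟩ - 1/√2|10⟩

H⊗2 gives amp(|y⟩) = (1/2) Σ_x (−1)^(x·y) amp(|x⟩), where x·y is the number of positions in which both x and y have a 1.
|00⟩: (-1/√2 + 1/√2)/2 = 0
|01⟩: (1/√2 + 1/√2)/2 = 1/√2
|10⟩: (-1/√2 - 1/√2)/2 = -1/√2
|11⟩: (1/√2 - 1/√2)/2 = 0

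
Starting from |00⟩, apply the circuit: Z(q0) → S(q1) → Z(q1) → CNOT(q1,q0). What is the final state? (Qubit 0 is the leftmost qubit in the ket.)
|00⟩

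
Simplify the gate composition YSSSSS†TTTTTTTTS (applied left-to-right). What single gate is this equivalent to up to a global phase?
Y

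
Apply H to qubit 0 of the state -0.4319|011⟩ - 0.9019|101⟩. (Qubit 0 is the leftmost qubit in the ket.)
-0.6377|001⟩ - 0.3054|011⟩ + 0.6377|101⟩ - 0.3054|111⟩

H on qubit 0 mixes each pair of kets that differ only in qubit 0: amplitudes (a, b) of (|…0…⟩, |…1…⟩) become ((a + b)/√2, (a − b)/√2). Kets absent from the input have amplitude 0.
(|001⟩, |101⟩): (a, b) = (0, -0.9019) → (-0.6377, 0.6377)
(|011⟩, |111⟩): (a, b) = (-0.4319, 0) → (-0.3054, -0.3054)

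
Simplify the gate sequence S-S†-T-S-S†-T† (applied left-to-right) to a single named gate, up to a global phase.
I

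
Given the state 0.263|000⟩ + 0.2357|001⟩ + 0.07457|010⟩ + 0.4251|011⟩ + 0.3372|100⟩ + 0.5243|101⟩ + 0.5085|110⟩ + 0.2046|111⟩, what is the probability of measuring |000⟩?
0.06917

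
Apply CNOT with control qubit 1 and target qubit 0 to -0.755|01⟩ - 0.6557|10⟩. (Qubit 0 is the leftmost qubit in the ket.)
-0.6557|10⟩ - 0.755|11⟩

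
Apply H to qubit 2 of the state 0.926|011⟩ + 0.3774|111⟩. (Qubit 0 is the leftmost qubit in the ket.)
0.6548|010⟩ - 0.6548|011⟩ + 0.2669|110⟩ - 0.2669|111⟩

H on qubit 2 mixes each pair of kets that differ only in qubit 2: amplitudes (a, b) of (|…0…⟩, |…1…⟩) become ((a + b)/√2, (a − b)/√2). Kets absent from the input have amplitude 0.
(|010⟩, |011⟩): (a, b) = (0, 0.926) → (0.6548, -0.6548)
(|110⟩, |111⟩): (a, b) = (0, 0.3774) → (0.2669, -0.2669)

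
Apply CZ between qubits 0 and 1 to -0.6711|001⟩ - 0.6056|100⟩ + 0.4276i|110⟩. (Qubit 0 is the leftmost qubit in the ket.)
-0.6711|001⟩ - 0.6056|100⟩ - 0.4276i|110⟩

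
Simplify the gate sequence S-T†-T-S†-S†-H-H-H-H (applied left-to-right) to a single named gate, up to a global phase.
S†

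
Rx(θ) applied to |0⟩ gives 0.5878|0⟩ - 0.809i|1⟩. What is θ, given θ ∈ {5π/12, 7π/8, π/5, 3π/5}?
3π/5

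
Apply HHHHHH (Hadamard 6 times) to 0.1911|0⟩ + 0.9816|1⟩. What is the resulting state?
0.1911|0⟩ + 0.9816|1⟩

H² = I, so an even number of Hadamards cancels: H^6 = I and the state is unchanged.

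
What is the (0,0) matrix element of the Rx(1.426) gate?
0.7564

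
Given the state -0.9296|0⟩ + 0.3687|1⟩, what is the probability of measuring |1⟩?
0.1359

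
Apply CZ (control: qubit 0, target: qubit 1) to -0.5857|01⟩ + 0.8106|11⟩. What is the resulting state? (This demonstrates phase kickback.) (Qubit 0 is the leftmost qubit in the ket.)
-0.5857|01⟩ - 0.8106|11⟩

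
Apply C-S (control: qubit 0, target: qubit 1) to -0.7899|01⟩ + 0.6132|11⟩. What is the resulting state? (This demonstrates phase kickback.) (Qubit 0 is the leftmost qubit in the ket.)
-0.7899|01⟩ + 0.6132i|11⟩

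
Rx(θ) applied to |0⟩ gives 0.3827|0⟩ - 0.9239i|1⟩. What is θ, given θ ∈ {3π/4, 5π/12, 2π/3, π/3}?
3π/4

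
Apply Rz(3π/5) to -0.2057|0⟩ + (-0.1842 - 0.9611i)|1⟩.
(-0.1209 + 0.1664i)|0⟩ + (0.6693 - 0.7139i)|1⟩

Rz(3π/5) = [[e^(−iθ/2), 0], [0, e^(iθ/2)]] with e^(±iθ/2) = cos(θ/2) ± i·sin(θ/2); θ = 3π/5, cos(θ/2) ≈ 0.587785, sin(θ/2) ≈ 0.809017.
With a = amp(|0⟩) = -0.2057 and b = amp(|1⟩) = (-0.1842 - 0.9611i):
new amp(|0⟩) = (0.587785 - 0.809017i)·a = (-0.1209 + 0.1664i)
new amp(|1⟩) = (0.587785 + 0.809017i)·b = (0.6693 - 0.7139i)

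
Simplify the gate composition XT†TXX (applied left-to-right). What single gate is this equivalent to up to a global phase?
X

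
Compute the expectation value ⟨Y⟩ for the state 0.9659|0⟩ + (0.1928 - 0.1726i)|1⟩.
-0.3334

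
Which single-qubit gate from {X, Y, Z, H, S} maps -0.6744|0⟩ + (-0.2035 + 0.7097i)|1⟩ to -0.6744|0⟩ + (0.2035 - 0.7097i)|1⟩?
Z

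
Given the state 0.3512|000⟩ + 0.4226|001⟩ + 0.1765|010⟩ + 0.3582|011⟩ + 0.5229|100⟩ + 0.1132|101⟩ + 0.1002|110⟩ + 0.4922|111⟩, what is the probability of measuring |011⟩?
0.1283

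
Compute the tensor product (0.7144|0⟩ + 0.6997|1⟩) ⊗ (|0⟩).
0.7144|00⟩ + 0.6997|10⟩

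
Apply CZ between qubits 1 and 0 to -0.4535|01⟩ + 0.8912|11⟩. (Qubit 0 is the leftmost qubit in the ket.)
-0.4535|01⟩ - 0.8912|11⟩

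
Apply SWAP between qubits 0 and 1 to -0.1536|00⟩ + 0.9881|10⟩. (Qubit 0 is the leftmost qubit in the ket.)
-0.1536|00⟩ + 0.9881|01⟩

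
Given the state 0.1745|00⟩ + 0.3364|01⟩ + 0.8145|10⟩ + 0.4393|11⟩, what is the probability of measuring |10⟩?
0.6634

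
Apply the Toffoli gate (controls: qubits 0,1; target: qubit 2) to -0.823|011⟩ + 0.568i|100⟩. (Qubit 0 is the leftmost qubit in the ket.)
-0.823|011⟩ + 0.568i|100⟩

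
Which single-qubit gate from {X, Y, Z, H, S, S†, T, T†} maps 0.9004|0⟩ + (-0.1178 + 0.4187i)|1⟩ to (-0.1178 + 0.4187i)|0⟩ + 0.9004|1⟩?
X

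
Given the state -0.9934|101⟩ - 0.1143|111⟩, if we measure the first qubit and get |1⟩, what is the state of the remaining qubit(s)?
-0.9934|01⟩ - 0.1143|11⟩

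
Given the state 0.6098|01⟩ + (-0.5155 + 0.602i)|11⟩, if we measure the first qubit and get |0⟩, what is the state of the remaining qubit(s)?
|1⟩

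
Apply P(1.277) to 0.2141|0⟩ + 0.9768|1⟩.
0.2141|0⟩ + (0.2829 + 0.9349i)|1⟩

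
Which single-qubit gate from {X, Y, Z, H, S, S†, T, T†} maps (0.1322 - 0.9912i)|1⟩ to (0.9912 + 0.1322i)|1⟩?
S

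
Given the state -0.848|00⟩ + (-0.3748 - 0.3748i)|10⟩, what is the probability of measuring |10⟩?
0.281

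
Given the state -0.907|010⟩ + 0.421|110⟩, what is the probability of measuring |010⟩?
0.8226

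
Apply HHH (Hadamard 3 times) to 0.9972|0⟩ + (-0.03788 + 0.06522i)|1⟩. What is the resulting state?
(0.6783 + 0.04612i)|0⟩ + (0.7319 - 0.04612i)|1⟩

H² = I, so H^3 = H: a single Hadamard. With (a, b) = (0.9972, (-0.03788 + 0.06522i)), H gives ((a + b)/√2, (a − b)/√2) = ((0.6783 + 0.04612i), (0.7319 - 0.04612i)).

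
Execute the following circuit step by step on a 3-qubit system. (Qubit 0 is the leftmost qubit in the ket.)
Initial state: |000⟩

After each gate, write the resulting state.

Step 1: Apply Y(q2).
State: i|001⟩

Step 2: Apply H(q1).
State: (1/√2)i|001⟩ + (1/√2)i|011⟩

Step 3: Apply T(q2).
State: (-1/2 + (1/2)i)|001⟩ + (-1/2 + (1/2)i)|011⟩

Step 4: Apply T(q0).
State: (-1/2 + (1/2)i)|001⟩ + (-1/2 + (1/2)i)|011⟩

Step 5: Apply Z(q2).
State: (1/2 - (1/2)i)|001⟩ + (1/2 - (1/2)i)|011⟩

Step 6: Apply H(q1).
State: (1/√2 - (1/√2)i)|001⟩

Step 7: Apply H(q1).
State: (1/2 - (1/2)i)|001⟩ + (1/2 - (1/2)i)|011⟩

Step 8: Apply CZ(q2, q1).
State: (1/2 - (1/2)i)|001⟩ + (-1/2 + (1/2)i)|011⟩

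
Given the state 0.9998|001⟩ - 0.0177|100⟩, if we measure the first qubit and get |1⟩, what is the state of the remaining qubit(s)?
-|00⟩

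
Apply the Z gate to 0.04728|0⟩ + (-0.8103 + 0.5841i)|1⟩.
0.04728|0⟩ + (0.8103 - 0.5841i)|1⟩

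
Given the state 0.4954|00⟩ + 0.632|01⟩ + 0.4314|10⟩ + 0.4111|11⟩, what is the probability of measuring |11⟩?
0.169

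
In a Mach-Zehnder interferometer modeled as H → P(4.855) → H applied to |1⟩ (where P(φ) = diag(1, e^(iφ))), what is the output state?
(0.4289 + 0.4949i)|0⟩ + (0.5711 - 0.4949i)|1⟩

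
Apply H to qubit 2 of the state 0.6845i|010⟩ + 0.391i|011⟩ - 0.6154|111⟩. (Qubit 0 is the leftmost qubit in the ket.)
0.7605i|010⟩ + 0.2075i|011⟩ - 0.4352|110⟩ + 0.4352|111⟩

H on qubit 2 mixes each pair of kets that differ only in qubit 2: amplitudes (a, b) of (|…0…⟩, |…1…⟩) become ((a + b)/√2, (a − b)/√2). Kets absent from the input have amplitude 0.
(|010⟩, |011⟩): (a, b) = (0.6845i, 0.391i) → (0.7605i, 0.2075i)
(|110⟩, |111⟩): (a, b) = (0, -0.6154) → (-0.4352, 0.4352)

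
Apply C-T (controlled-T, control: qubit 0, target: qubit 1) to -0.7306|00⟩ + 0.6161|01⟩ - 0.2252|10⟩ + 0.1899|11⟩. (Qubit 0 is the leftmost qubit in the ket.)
-0.7306|00⟩ + 0.6161|01⟩ - 0.2252|10⟩ + (0.1343 + 0.1343i)|11⟩

C-T leaves the control-|0⟩ kets |00⟩, |01⟩ unchanged and applies T to qubit 1 on the control-|1⟩ pair (|10⟩, |11⟩).
T = [[1, 0], [0, (1/√2 + (1/√2)i)]].
With a = amp(|10⟩) = -0.2252 and b = amp(|11⟩) = 0.1899:
new amp(|10⟩) = (1)·a = -0.2252
new amp(|11⟩) = (1/√2 + (1/√2)i)·b = (0.1343 + 0.1343i)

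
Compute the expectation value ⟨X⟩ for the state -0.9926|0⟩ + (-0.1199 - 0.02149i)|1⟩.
0.238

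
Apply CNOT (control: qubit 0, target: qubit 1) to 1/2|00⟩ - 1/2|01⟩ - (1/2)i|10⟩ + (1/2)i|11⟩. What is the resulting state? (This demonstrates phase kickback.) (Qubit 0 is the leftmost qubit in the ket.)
1/2|00⟩ - 1/2|01⟩ + (1/2)i|10⟩ - (1/2)i|11⟩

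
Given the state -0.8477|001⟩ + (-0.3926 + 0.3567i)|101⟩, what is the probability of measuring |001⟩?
0.7186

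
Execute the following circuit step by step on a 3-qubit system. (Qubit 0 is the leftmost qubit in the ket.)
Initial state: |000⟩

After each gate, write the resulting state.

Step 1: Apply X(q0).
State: |100⟩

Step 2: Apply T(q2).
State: |100⟩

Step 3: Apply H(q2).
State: 1/√2|100⟩ + 1/√2|101⟩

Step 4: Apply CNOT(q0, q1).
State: 1/√2|110⟩ + 1/√2|111⟩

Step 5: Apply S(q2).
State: 1/√2|110⟩ + (1/√2)i|111⟩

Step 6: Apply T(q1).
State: (1/2 + (1/2)i)|110⟩ + (-1/2 + (1/2)i)|111⟩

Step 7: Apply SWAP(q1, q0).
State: (1/2 + (1/2)i)|110⟩ + (-1/2 + (1/2)i)|111⟩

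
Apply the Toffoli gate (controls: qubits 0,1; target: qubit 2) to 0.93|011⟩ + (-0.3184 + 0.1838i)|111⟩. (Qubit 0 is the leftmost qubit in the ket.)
0.93|011⟩ + (-0.3184 + 0.1838i)|110⟩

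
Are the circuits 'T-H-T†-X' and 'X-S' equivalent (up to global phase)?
No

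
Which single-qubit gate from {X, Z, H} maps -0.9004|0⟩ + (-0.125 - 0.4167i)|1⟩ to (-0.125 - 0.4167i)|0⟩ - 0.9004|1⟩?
X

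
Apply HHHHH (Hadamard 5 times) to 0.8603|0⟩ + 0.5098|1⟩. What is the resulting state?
0.9688|0⟩ + 0.2478|1⟩

H² = I, so H^5 = H: a single Hadamard. With (a, b) = (0.8603, 0.5098), H gives ((a + b)/√2, (a − b)/√2) = (0.9688, 0.2478).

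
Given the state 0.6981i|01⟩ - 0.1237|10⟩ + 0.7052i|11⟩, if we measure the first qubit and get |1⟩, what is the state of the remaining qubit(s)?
-0.1728|0⟩ + 0.985i|1⟩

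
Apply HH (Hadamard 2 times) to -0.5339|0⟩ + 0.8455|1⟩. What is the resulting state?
-0.5339|0⟩ + 0.8455|1⟩

H² = I, so an even number of Hadamards cancels: H^2 = I and the state is unchanged.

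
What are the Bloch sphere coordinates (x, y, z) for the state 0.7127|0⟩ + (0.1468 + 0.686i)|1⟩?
(0.2092, 0.9778, 0.0158)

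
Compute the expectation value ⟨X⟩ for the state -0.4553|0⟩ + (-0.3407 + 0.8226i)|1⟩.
0.3102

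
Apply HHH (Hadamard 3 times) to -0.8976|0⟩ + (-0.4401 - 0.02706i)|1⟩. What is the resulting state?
(-0.9459 - 0.01913i)|0⟩ + (-0.3235 + 0.01913i)|1⟩

H² = I, so H^3 = H: a single Hadamard. With (a, b) = (-0.8976, (-0.4401 - 0.02706i)), H gives ((a + b)/√2, (a − b)/√2) = ((-0.9459 - 0.01913i), (-0.3235 + 0.01913i)).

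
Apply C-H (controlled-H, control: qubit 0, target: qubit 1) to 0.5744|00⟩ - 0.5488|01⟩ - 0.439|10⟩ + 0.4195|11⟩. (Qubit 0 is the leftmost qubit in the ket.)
0.5744|00⟩ - 0.5488|01⟩ - 0.01379|10⟩ - 0.6071|11⟩

C-H leaves the control-|0⟩ kets |00⟩, |01⟩ unchanged and applies H to qubit 1 on the control-|1⟩ pair (|10⟩, |11⟩).
H = [[1/√2, 1/√2], [1/√2, -1/√2]].
With a = amp(|10⟩) = -0.439 and b = amp(|11⟩) = 0.4195:
new amp(|10⟩) = (1/√2)·a + (1/√2)·b = -0.01379
new amp(|11⟩) = (1/√2)·a + (-1/√2)·b = -0.6071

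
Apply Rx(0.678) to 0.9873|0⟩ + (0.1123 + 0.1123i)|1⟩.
(0.9685 - 0.03734i)|0⟩ + (0.1059 - 0.2224i)|1⟩

Rx(0.678) = [[cos(θ/2), −i·sin(θ/2)], [−i·sin(θ/2), cos(θ/2)]]; θ = 0.678, cos(θ/2) ≈ 0.943088, sin(θ/2) ≈ 0.332544.
With a = amp(|0⟩) = 0.9873 and b = amp(|1⟩) = (0.1123 + 0.1123i):
new amp(|0⟩) = (0.943088)·a + (-0.332544i)·b = (0.9685 - 0.03734i)
new amp(|1⟩) = (-0.332544i)·a + (0.943088)·b = (0.1059 - 0.2224i)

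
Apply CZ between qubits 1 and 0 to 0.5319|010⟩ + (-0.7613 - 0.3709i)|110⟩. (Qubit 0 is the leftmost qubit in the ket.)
0.5319|010⟩ + (0.7613 + 0.3709i)|110⟩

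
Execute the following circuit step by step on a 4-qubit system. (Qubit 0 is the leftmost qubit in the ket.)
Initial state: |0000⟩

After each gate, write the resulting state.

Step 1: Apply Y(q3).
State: i|0001⟩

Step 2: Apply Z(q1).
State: i|0001⟩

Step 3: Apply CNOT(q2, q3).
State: i|0001⟩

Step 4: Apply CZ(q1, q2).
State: i|0001⟩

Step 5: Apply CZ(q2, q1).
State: i|0001⟩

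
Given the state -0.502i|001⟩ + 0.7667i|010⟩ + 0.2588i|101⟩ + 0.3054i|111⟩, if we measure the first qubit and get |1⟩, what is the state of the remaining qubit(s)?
0.6465i|01⟩ + 0.7629i|11⟩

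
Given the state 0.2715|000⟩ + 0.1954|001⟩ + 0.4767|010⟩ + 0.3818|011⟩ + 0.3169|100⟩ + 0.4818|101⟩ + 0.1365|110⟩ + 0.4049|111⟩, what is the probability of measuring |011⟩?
0.1458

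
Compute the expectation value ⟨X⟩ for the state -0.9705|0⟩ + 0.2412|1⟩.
-0.4682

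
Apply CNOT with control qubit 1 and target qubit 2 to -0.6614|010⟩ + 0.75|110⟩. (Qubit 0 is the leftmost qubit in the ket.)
-0.6614|011⟩ + 0.75|111⟩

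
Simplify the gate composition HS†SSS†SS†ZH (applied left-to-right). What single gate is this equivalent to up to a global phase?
X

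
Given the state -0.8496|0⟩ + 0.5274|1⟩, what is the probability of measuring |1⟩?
0.2782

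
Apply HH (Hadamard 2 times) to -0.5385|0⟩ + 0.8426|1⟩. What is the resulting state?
-0.5385|0⟩ + 0.8426|1⟩

H² = I, so an even number of Hadamards cancels: H^2 = I and the state is unchanged.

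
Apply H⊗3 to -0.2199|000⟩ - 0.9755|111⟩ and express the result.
-0.4226|000⟩ + 0.2671|001⟩ + 0.2671|010⟩ - 0.4226|011⟩ + 0.2671|100⟩ - 0.4226|101⟩ - 0.4226|110⟩ + 0.2671|111⟩

H⊗3 gives amp(|y⟩) = (1/2√2) Σ_x (−1)^(x·y) amp(|x⟩), where x·y is the number of positions in which both x and y have a 1.
|000⟩: (-0.2199 - 0.9755)/(2√2) = -0.4226
|001⟩: (-0.2199 + 0.9755)/(2√2) = 0.2671
|010⟩: (-0.2199 + 0.9755)/(2√2) = 0.2671
|011⟩: (-0.2199 - 0.9755)/(2√2) = -0.4226
|100⟩: (-0.2199 + 0.9755)/(2√2) = 0.2671
|101⟩: (-0.2199 - 0.9755)/(2√2) = -0.4226
|110⟩: (-0.2199 - 0.9755)/(2√2) = -0.4226
|111⟩: (-0.2199 + 0.9755)/(2√2) = 0.2671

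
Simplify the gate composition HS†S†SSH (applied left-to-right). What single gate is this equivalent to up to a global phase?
I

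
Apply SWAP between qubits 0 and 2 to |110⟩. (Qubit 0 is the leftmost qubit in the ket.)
|011⟩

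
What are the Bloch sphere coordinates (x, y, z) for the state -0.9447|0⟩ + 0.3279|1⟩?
(-0.6195, 0, 0.7849)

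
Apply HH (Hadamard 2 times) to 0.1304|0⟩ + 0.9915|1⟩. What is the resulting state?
0.1304|0⟩ + 0.9915|1⟩

H² = I, so an even number of Hadamards cancels: H^2 = I and the state is unchanged.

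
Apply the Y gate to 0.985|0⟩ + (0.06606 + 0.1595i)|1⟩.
(0.1595 - 0.06606i)|0⟩ + 0.985i|1⟩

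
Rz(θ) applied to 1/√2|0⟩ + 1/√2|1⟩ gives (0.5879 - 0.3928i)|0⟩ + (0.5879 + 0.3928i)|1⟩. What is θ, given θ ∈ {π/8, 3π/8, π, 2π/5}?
3π/8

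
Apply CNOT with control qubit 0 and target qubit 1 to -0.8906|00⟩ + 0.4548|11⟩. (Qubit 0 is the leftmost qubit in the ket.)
-0.8906|00⟩ + 0.4548|10⟩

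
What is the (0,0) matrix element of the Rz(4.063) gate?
(-0.4446 - 0.8957i)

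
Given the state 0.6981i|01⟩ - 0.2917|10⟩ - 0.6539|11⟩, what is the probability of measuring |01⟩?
0.4873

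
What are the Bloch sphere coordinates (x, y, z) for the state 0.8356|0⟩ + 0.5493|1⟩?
(0.918, 0, 0.3965)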